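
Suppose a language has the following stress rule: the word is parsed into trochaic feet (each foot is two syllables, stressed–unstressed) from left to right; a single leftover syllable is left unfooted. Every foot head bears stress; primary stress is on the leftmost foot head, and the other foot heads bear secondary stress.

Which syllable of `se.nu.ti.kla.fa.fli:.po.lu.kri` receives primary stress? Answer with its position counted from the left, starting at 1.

1

Parse left to right into trochaic (ˈσσ) feet: (ˈse.nu) (ˈti.kla) (ˈfa.fli:) (ˈpo.lu) kri. Syllable 9 is left unfooted.
Foot heads (stressed positions): 1, 3, 5, 7.
End Rule Leftmost: primary stress on the leftmost head = syllable 1.
Primary stress: syllable 1 → ˈse.nu.ti.kla.fa.fli:.po.lu.kri.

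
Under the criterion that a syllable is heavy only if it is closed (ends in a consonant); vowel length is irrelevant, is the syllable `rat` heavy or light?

`rat`: short vowel, closed (coda /t/). Closed (coda /t/) → heavy.

heavy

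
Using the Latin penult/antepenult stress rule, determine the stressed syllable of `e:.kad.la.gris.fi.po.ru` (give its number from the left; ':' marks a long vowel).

5

Classical Latin: stress the penult if heavy (long vowel or closed), else the antepenult.
Weights: 5 fi L, 6 po L, 7 ru L.
The penult (syllable 6, po) is light, so stress falls on the antepenult (syllable 5, fi).
Stress on syllable 5: e:.kad.la.gris.ˈfi.po.ru.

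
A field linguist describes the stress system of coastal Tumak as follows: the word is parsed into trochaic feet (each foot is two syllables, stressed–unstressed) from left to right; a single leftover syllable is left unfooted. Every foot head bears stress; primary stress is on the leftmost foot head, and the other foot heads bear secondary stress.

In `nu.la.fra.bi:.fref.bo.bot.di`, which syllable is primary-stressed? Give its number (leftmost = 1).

Parse left to right into trochaic (ˈσσ) feet: (ˈnu.la) (ˈfra.bi:) (ˈfref.bo) (ˈbot.di).
Foot heads (stressed positions): 1, 3, 5, 7.
End Rule Leftmost: primary stress on the leftmost head = syllable 1.
Primary stress: syllable 1 → ˈnu.la.fra.bi:.fref.bo.bot.di.

1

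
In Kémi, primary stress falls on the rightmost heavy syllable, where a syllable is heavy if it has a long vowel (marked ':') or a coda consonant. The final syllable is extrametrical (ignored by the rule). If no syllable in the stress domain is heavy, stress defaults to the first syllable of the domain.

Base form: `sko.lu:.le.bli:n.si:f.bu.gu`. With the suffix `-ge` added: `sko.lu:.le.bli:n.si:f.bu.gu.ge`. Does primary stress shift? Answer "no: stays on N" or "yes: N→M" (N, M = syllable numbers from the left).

no: stays on 5

Base `sko.lu:.le.bli:n.si:f.bu.gu` (7 syllables):
  The final syllable (7, gu) is extrametrical; the stress domain is syllables 1–6.
  Weights: 1 sko L, 2 lu: H, 3 le L, 4 bli:n H, 5 si:f H, 6 bu L.
  Heavy syllables in the domain: 2, 4, 5. The rightmost is syllable 5 (si:f).
  → primary stress on syllable 5.
Suffixed `sko.lu:.le.bli:n.si:f.bu.gu.ge` (8 syllables):
  The final syllable (8, ge) is extrametrical; the stress domain is syllables 1–7.
  Weights: 1 sko L, 2 lu: H, 3 le L, 4 bli:n H, 5 si:f H, 6 bu L, 7 gu L.
  Heavy syllables in the domain: 2, 4, 5. The rightmost is syllable 5 (si:f).
  → primary stress on syllable 5.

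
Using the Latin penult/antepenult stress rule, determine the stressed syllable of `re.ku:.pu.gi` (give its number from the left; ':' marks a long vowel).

Classical Latin: stress the penult if heavy (long vowel or closed), else the antepenult.
Weights: 2 ku: H, 3 pu L, 4 gi L.
The penult (syllable 3, pu) is light, so stress falls on the antepenult (syllable 2, ku:).
Stress on syllable 2: re.ˈku:.pu.gi.

2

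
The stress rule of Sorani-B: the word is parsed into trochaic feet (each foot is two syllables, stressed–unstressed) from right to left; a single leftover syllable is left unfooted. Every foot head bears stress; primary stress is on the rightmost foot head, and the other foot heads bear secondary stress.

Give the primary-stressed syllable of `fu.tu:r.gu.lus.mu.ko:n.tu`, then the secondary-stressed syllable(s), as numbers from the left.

Parse right to left into trochaic (ˈσσ) feet: fu (ˈtu:r.gu) (ˈlus.mu) (ˈko:n.tu). Syllable 1 is left unfooted.
Foot heads (stressed positions): 2, 4, 6.
End Rule Rightmost: primary stress on the rightmost head = syllable 6.
Secondary stress on 2, 4: fu.ˌtu:r.gu.ˌlus.mu.ˈko:n.tu.

primary 6, secondary 2, 4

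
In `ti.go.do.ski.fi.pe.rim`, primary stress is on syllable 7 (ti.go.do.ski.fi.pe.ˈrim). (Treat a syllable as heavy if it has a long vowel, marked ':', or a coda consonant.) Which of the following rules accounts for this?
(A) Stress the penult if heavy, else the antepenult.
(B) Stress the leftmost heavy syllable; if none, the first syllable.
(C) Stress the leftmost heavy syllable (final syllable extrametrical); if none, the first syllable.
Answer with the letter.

Rule A → syllable 5 (observed: 7).
Rule B → syllable 7 ✓.
Rule C → syllable 1 (observed: 7).

B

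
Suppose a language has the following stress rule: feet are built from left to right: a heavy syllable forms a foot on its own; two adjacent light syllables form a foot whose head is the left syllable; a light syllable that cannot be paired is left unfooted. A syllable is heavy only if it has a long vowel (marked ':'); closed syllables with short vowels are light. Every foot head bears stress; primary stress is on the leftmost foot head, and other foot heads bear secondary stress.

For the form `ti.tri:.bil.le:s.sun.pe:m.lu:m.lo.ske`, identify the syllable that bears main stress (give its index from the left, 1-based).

2

Weights: 1 ti L, 2 tri: H, 3 bil L, 4 le:s H, 5 sun L, 6 pe:m H, 7 lu:m H, 8 lo L, 9 ske L.
Parse left to right (heavy = foot alone; LL = one foot; stranded L unfooted): ti (ˈtri:) bil (ˈle:s) sun (ˈpe:m) (ˈlu:m) (ˈlo.ske).
Foot heads: 2, 4, 6, 7, 8.
Primary stress on the leftmost head = syllable 2.
Primary stress: syllable 2 → ti.ˈtri:.bil.le:s.sun.pe:m.lu:m.lo.ske.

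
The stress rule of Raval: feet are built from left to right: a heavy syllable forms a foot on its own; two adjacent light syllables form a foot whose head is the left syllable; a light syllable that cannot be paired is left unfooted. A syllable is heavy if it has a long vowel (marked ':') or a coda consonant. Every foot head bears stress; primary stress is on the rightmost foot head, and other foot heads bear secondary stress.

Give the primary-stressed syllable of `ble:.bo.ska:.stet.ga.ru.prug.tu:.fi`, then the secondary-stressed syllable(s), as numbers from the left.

primary 8, secondary 1, 3, 4, 5, 7

Weights: 1 ble: H, 2 bo L, 3 ska: H, 4 stet H, 5 ga L, 6 ru L, 7 prug H, 8 tu: H, 9 fi L.
Parse left to right (heavy = foot alone; LL = one foot; stranded L unfooted): (ˈble:) bo (ˈska:) (ˈstet) (ˈga.ru) (ˈprug) (ˈtu:) fi.
Foot heads: 1, 3, 4, 5, 7, 8.
Primary stress on the rightmost head = syllable 8.
Secondary stress on 1, 3, 4, 5, 7: ˌble:.bo.ˌska:.ˌstet.ˌga.ru.ˌprug.ˈtu:.fi.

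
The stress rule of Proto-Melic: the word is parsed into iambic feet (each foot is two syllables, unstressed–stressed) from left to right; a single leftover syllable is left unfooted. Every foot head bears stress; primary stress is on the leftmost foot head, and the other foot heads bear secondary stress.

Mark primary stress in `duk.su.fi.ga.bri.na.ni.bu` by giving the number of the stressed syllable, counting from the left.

2

Parse left to right into iambic (σˈσ) feet: (duk.ˈsu) (fi.ˈga) (bri.ˈna) (ni.ˈbu).
Foot heads (stressed positions): 2, 4, 6, 8.
End Rule Leftmost: primary stress on the leftmost head = syllable 2.
Primary stress: syllable 2 → duk.ˈsu.fi.ga.bri.na.ni.bu.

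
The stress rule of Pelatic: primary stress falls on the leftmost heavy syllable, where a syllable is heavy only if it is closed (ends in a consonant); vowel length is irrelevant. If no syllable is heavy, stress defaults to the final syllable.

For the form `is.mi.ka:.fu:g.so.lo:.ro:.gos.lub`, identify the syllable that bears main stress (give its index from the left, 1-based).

Weights: 1 is H, 2 mi L, 3 ka: L, 4 fu:g H, 5 so L, 6 lo: L, 7 ro: L, 8 gos H, 9 lub H.
Heavy syllables in the domain: 1, 4, 8, 9. The leftmost is syllable 1 (is).
Primary stress: syllable 1 → ˈis.mi.ka:.fu:g.so.lo:.ro:.gos.lub.

1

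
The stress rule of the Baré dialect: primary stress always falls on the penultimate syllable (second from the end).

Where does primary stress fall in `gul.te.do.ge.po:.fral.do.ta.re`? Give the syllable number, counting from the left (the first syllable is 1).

The word has 9 syllables; the penultimate syllable (second from the end) is syllable 8 (ta).
Primary stress: syllable 8 → gul.te.do.ge.po:.fral.do.ˈta.re.

8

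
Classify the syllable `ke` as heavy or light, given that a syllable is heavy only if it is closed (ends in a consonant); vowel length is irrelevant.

`ke`: short vowel, open (no coda). Open (no coda) → light.

light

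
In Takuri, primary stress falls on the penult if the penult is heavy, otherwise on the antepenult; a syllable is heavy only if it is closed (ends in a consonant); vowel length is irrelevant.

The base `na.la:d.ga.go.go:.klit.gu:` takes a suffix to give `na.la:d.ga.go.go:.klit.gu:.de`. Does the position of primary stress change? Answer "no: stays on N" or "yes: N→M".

no: stays on 6

Base `na.la:d.ga.go.go:.klit.gu:` (7 syllables):
  Weights: 5 go: L, 6 klit H, 7 gu: L.
  The penult (syllable 6, klit) is heavy, so it takes stress.
  → primary stress on syllable 6.
Suffixed `na.la:d.ga.go.go:.klit.gu:.de` (8 syllables):
  Weights: 6 klit H, 7 gu: L, 8 de L.
  The penult (syllable 7, gu:) is light, so stress falls on the antepenult (syllable 6, klit).
  → primary stress on syllable 6.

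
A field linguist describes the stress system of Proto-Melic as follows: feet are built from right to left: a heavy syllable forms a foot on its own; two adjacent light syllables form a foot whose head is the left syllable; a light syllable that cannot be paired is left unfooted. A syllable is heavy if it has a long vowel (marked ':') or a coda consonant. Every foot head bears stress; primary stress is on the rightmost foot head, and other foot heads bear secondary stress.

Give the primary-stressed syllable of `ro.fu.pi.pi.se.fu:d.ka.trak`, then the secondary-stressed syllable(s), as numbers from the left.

primary 8, secondary 2, 4, 6

Weights: 1 ro L, 2 fu L, 3 pi L, 4 pi L, 5 se L, 6 fu:d H, 7 ka L, 8 trak H.
Parse right to left (heavy = foot alone; LL = one foot; stranded L unfooted): ro (ˈfu.pi) (ˈpi.se) (ˈfu:d) ka (ˈtrak).
Foot heads: 2, 4, 6, 8.
Primary stress on the rightmost head = syllable 8.
Secondary stress on 2, 4, 6: ro.ˌfu.pi.ˌpi.se.ˌfu:d.ka.ˈtrak.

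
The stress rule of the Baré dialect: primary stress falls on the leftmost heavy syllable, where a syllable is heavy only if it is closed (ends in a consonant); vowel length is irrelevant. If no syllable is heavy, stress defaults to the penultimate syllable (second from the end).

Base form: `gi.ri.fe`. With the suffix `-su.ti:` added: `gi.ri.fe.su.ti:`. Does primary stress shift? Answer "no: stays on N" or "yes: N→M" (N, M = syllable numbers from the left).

Base `gi.ri.fe` (3 syllables):
  Weights: 1 gi L, 2 ri L, 3 fe L.
  No heavy syllable in the domain; default to the penultimate syllable (second from the end) = syllable 2.
  → primary stress on syllable 2.
Suffixed `gi.ri.fe.su.ti:` (5 syllables):
  Weights: 1 gi L, 2 ri L, 3 fe L, 4 su L, 5 ti: L.
  No heavy syllable in the domain; default to the penultimate syllable (second from the end) = syllable 4.
  → primary stress on syllable 4.

yes: 2→4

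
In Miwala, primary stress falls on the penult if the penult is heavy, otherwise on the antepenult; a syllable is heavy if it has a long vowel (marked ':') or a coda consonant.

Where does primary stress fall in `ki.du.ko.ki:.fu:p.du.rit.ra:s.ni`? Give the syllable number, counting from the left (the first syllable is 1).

8

Weights: 7 rit H, 8 ra:s H, 9 ni L.
The penult (syllable 8, ra:s) is heavy, so it takes stress.
Primary stress: syllable 8 → ki.du.ko.ki:.fu:p.du.rit.ˈra:s.ni.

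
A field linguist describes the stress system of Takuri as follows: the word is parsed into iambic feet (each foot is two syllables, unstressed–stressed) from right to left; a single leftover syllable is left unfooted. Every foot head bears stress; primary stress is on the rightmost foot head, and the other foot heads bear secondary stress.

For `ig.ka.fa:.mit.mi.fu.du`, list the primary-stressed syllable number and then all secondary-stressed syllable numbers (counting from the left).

Parse right to left into iambic (σˈσ) feet: ig (ka.ˈfa:) (mit.ˈmi) (fu.ˈdu). Syllable 1 is left unfooted.
Foot heads (stressed positions): 3, 5, 7.
End Rule Rightmost: primary stress on the rightmost head = syllable 7.
Secondary stress on 3, 5: ig.ka.ˌfa:.mit.ˌmi.fu.ˈdu.

primary 7, secondary 3, 5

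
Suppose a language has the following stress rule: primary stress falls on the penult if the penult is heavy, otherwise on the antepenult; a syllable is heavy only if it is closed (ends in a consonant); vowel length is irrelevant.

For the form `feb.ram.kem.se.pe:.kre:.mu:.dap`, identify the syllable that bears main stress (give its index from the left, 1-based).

6

Weights: 6 kre: L, 7 mu: L, 8 dap H.
The penult (syllable 7, mu:) is light, so stress falls on the antepenult (syllable 6, kre:).
Primary stress: syllable 6 → feb.ram.kem.se.pe:.ˈkre:.mu:.dap.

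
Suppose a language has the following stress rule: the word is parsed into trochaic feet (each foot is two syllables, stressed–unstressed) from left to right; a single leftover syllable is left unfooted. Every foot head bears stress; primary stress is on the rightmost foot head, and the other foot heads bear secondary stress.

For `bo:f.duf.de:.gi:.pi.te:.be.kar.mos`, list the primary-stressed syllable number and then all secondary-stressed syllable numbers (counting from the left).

Parse left to right into trochaic (ˈσσ) feet: (ˈbo:f.duf) (ˈde:.gi:) (ˈpi.te:) (ˈbe.kar) mos. Syllable 9 is left unfooted.
Foot heads (stressed positions): 1, 3, 5, 7.
End Rule Rightmost: primary stress on the rightmost head = syllable 7.
Secondary stress on 1, 3, 5: ˌbo:f.duf.ˌde:.gi:.ˌpi.te:.ˈbe.kar.mos.

primary 7, secondary 1, 3, 5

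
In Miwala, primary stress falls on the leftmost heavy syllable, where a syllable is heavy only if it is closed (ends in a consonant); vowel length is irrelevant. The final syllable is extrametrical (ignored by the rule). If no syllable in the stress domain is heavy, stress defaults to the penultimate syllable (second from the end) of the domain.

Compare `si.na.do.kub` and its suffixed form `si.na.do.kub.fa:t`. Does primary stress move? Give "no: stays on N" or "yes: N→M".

Base `si.na.do.kub` (4 syllables):
  The final syllable (4, kub) is extrametrical; the stress domain is syllables 1–3.
  Weights: 1 si L, 2 na L, 3 do L.
  No heavy syllable in the domain; default to the penultimate syllable (second from the end) of the domain = syllable 2.
  → primary stress on syllable 2.
Suffixed `si.na.do.kub.fa:t` (5 syllables):
  The final syllable (5, fa:t) is extrametrical; the stress domain is syllables 1–4.
  Weights: 1 si L, 2 na L, 3 do L, 4 kub H.
  Heavy syllables in the domain: 4. The leftmost is syllable 4 (kub).
  → primary stress on syllable 4.

yes: 2→4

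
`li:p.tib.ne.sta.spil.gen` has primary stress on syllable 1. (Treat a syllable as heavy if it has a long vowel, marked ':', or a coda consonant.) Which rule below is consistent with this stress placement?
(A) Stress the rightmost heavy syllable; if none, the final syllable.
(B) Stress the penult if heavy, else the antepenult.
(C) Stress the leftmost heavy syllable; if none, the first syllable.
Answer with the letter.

C

Rule A → syllable 6 (observed: 1).
Rule B → syllable 5 (observed: 1).
Rule C → syllable 1 ✓.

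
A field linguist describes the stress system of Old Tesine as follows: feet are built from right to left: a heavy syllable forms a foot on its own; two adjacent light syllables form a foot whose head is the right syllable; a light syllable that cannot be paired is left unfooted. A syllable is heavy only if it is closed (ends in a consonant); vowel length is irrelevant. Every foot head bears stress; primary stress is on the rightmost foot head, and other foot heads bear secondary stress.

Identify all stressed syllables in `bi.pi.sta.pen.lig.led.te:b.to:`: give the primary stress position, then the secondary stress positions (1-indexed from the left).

primary 7, secondary 3, 4, 5, 6

Weights: 1 bi L, 2 pi L, 3 sta L, 4 pen H, 5 lig H, 6 led H, 7 te:b H, 8 to: L.
Parse right to left (heavy = foot alone; LL = one foot; stranded L unfooted): bi (pi.ˈsta) (ˈpen) (ˈlig) (ˈled) (ˈte:b) to:.
Foot heads: 3, 4, 5, 6, 7.
Primary stress on the rightmost head = syllable 7.
Secondary stress on 3, 4, 5, 6: bi.pi.ˌsta.ˌpen.ˌlig.ˌled.ˈte:b.to:.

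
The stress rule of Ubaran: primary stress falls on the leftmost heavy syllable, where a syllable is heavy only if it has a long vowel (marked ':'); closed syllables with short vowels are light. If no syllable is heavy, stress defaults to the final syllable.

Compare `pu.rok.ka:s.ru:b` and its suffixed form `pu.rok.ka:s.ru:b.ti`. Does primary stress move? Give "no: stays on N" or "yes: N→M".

no: stays on 3

Base `pu.rok.ka:s.ru:b` (4 syllables):
  Weights: 1 pu L, 2 rok L, 3 ka:s H, 4 ru:b H.
  Heavy syllables in the domain: 3, 4. The leftmost is syllable 3 (ka:s).
  → primary stress on syllable 3.
Suffixed `pu.rok.ka:s.ru:b.ti` (5 syllables):
  Weights: 1 pu L, 2 rok L, 3 ka:s H, 4 ru:b H, 5 ti L.
  Heavy syllables in the domain: 3, 4. The leftmost is syllable 3 (ka:s).
  → primary stress on syllable 3.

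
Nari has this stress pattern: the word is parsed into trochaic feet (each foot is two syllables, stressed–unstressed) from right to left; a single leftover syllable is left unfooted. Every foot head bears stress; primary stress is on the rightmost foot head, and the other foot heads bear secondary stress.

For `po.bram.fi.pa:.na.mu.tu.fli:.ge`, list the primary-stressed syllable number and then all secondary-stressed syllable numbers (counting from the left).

Parse right to left into trochaic (ˈσσ) feet: po (ˈbram.fi) (ˈpa:.na) (ˈmu.tu) (ˈfli:.ge). Syllable 1 is left unfooted.
Foot heads (stressed positions): 2, 4, 6, 8.
End Rule Rightmost: primary stress on the rightmost head = syllable 8.
Secondary stress on 2, 4, 6: po.ˌbram.fi.ˌpa:.na.ˌmu.tu.ˈfli:.ge.

primary 8, secondary 2, 4, 6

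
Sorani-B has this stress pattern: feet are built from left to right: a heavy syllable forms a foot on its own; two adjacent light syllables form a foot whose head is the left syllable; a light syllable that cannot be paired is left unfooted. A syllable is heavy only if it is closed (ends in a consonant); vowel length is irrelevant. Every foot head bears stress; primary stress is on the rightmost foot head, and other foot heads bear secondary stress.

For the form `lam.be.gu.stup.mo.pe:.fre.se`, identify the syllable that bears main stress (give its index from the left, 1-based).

Weights: 1 lam H, 2 be L, 3 gu L, 4 stup H, 5 mo L, 6 pe: L, 7 fre L, 8 se L.
Parse left to right (heavy = foot alone; LL = one foot; stranded L unfooted): (ˈlam) (ˈbe.gu) (ˈstup) (ˈmo.pe:) (ˈfre.se).
Foot heads: 1, 2, 4, 5, 7.
Primary stress on the rightmost head = syllable 7.
Primary stress: syllable 7 → lam.be.gu.stup.mo.pe:.ˈfre.se.

7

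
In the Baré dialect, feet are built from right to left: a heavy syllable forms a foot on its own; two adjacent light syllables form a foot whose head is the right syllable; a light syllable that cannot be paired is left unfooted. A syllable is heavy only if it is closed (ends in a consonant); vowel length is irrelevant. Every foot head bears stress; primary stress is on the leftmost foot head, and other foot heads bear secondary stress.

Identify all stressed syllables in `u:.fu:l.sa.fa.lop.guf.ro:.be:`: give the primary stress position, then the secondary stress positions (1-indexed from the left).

Weights: 1 u: L, 2 fu:l H, 3 sa L, 4 fa L, 5 lop H, 6 guf H, 7 ro: L, 8 be: L.
Parse right to left (heavy = foot alone; LL = one foot; stranded L unfooted): u: (ˈfu:l) (sa.ˈfa) (ˈlop) (ˈguf) (ro:.ˈbe:).
Foot heads: 2, 4, 5, 6, 8.
Primary stress on the leftmost head = syllable 2.
Secondary stress on 4, 5, 6, 8: u:.ˈfu:l.sa.ˌfa.ˌlop.ˌguf.ro:.ˌbe:.

primary 2, secondary 4, 5, 6, 8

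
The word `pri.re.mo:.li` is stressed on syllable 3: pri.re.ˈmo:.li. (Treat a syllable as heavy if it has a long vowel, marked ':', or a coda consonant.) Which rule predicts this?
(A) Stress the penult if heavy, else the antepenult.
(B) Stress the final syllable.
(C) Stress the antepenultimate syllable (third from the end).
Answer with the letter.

A

Rule A → syllable 3 ✓.
Rule B → syllable 4 (observed: 3).
Rule C → syllable 2 (observed: 3).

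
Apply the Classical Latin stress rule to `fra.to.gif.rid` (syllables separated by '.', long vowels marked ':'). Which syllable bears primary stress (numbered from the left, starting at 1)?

Classical Latin: stress the penult if heavy (long vowel or closed), else the antepenult.
Weights: 2 to L, 3 gif H, 4 rid H.
The penult (syllable 3, gif) is heavy, so it takes stress.
Stress on syllable 3: fra.to.ˈgif.rid.

3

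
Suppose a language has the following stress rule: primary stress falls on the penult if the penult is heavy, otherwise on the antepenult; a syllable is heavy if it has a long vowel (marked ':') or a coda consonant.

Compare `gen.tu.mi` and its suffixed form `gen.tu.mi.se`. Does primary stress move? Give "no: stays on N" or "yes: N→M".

yes: 1→2

Base `gen.tu.mi` (3 syllables):
  Weights: 1 gen H, 2 tu L, 3 mi L.
  The penult (syllable 2, tu) is light, so stress falls on the antepenult (syllable 1, gen).
  → primary stress on syllable 1.
Suffixed `gen.tu.mi.se` (4 syllables):
  Weights: 2 tu L, 3 mi L, 4 se L.
  The penult (syllable 3, mi) is light, so stress falls on the antepenult (syllable 2, tu).
  → primary stress on syllable 2.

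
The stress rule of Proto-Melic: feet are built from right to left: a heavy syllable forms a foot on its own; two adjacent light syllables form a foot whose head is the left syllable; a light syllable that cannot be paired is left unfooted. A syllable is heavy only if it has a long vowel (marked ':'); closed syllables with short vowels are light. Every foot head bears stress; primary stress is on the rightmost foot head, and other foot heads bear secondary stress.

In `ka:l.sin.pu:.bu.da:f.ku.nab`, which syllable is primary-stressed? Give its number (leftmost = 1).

6

Weights: 1 ka:l H, 2 sin L, 3 pu: H, 4 bu L, 5 da:f H, 6 ku L, 7 nab L.
Parse right to left (heavy = foot alone; LL = one foot; stranded L unfooted): (ˈka:l) sin (ˈpu:) bu (ˈda:f) (ˈku.nab).
Foot heads: 1, 3, 5, 6.
Primary stress on the rightmost head = syllable 6.
Primary stress: syllable 6 → ka:l.sin.pu:.bu.da:f.ˈku.nab.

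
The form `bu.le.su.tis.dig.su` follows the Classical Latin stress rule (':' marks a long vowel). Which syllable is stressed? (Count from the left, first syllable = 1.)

5

Classical Latin: stress the penult if heavy (long vowel or closed), else the antepenult.
Weights: 4 tis H, 5 dig H, 6 su L.
The penult (syllable 5, dig) is heavy, so it takes stress.
Stress on syllable 5: bu.le.su.tis.ˈdig.su.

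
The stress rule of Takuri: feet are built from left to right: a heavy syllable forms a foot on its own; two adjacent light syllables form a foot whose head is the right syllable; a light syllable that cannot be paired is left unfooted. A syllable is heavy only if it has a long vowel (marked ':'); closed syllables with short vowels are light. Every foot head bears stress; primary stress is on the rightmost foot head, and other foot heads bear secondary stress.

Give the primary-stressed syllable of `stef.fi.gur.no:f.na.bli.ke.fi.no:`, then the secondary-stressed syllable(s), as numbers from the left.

primary 9, secondary 2, 4, 6, 8

Weights: 1 stef L, 2 fi L, 3 gur L, 4 no:f H, 5 na L, 6 bli L, 7 ke L, 8 fi L, 9 no: H.
Parse left to right (heavy = foot alone; LL = one foot; stranded L unfooted): (stef.ˈfi) gur (ˈno:f) (na.ˈbli) (ke.ˈfi) (ˈno:).
Foot heads: 2, 4, 6, 8, 9.
Primary stress on the rightmost head = syllable 9.
Secondary stress on 2, 4, 6, 8: stef.ˌfi.gur.ˌno:f.na.ˌbli.ke.ˌfi.ˈno:.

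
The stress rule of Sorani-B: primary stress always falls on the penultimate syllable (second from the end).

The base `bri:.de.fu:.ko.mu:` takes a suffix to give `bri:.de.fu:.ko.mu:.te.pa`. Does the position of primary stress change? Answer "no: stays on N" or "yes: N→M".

yes: 4→6

Base `bri:.de.fu:.ko.mu:` (5 syllables):
  The word has 5 syllables; the penultimate syllable (second from the end) is syllable 4 (ko).
  → primary stress on syllable 4.
Suffixed `bri:.de.fu:.ko.mu:.te.pa` (7 syllables):
  The word has 7 syllables; the penultimate syllable (second from the end) is syllable 6 (te).
  → primary stress on syllable 6.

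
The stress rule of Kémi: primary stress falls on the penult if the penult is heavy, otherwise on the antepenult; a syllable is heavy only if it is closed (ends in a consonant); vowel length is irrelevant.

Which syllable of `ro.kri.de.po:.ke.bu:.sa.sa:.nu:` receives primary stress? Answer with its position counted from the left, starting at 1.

Weights: 7 sa L, 8 sa: L, 9 nu: L.
The penult (syllable 8, sa:) is light, so stress falls on the antepenult (syllable 7, sa).
Primary stress: syllable 7 → ro.kri.de.po:.ke.bu:.ˈsa.sa:.nu:.

7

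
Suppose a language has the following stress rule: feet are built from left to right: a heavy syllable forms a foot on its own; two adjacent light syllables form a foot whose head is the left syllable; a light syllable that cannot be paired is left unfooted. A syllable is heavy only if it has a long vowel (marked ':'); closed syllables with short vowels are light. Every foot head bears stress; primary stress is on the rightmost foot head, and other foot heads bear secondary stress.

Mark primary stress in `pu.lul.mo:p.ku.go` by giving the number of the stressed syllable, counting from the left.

Weights: 1 pu L, 2 lul L, 3 mo:p H, 4 ku L, 5 go L.
Parse left to right (heavy = foot alone; LL = one foot; stranded L unfooted): (ˈpu.lul) (ˈmo:p) (ˈku.go).
Foot heads: 1, 3, 4.
Primary stress on the rightmost head = syllable 4.
Primary stress: syllable 4 → pu.lul.mo:p.ˈku.go.

4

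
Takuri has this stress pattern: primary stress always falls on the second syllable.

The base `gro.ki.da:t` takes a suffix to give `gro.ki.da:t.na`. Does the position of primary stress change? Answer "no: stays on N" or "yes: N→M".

Base `gro.ki.da:t` (3 syllables):
  The word has 3 syllables; the second syllable is syllable 2 (ki).
  → primary stress on syllable 2.
Suffixed `gro.ki.da:t.na` (4 syllables):
  The word has 4 syllables; the second syllable is syllable 2 (ki).
  → primary stress on syllable 2.

no: stays on 2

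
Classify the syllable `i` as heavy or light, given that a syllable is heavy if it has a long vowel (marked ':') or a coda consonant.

light

`i`: short vowel, open (no coda). Short vowel, open → light.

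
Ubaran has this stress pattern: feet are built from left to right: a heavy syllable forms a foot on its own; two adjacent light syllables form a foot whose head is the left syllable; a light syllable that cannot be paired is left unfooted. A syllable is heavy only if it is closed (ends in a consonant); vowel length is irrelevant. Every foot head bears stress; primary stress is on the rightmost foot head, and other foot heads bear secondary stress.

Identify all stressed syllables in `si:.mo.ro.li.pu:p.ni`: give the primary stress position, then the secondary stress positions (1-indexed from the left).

primary 5, secondary 1, 3

Weights: 1 si: L, 2 mo L, 3 ro L, 4 li L, 5 pu:p H, 6 ni L.
Parse left to right (heavy = foot alone; LL = one foot; stranded L unfooted): (ˈsi:.mo) (ˈro.li) (ˈpu:p) ni.
Foot heads: 1, 3, 5.
Primary stress on the rightmost head = syllable 5.
Secondary stress on 1, 3: ˌsi:.mo.ˌro.li.ˈpu:p.ni.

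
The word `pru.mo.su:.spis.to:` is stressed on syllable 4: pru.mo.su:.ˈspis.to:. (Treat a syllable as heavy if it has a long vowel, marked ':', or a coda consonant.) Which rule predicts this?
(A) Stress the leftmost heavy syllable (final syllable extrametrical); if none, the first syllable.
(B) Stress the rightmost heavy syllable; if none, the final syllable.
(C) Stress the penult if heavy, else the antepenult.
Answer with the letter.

Rule A → syllable 3 (observed: 4).
Rule B → syllable 5 (observed: 4).
Rule C → syllable 4 ✓.

C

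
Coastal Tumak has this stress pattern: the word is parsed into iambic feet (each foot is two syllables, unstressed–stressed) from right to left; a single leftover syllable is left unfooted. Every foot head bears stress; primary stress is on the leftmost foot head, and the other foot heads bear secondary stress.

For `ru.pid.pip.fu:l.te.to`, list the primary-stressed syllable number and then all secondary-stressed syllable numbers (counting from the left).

primary 2, secondary 4, 6

Parse right to left into iambic (σˈσ) feet: (ru.ˈpid) (pip.ˈfu:l) (te.ˈto).
Foot heads (stressed positions): 2, 4, 6.
End Rule Leftmost: primary stress on the leftmost head = syllable 2.
Secondary stress on 4, 6: ru.ˈpid.pip.ˌfu:l.te.ˌto.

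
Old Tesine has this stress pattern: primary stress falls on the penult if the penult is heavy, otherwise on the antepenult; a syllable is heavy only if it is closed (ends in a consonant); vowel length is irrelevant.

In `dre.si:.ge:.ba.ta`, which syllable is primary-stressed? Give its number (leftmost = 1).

Weights: 3 ge: L, 4 ba L, 5 ta L.
The penult (syllable 4, ba) is light, so stress falls on the antepenult (syllable 3, ge:).
Primary stress: syllable 3 → dre.si:.ˈge:.ba.ta.

3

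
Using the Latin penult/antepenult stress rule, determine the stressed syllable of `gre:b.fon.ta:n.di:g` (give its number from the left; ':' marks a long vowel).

3

Classical Latin: stress the penult if heavy (long vowel or closed), else the antepenult.
Weights: 2 fon H, 3 ta:n H, 4 di:g H.
The penult (syllable 3, ta:n) is heavy, so it takes stress.
Stress on syllable 3: gre:b.fon.ˈta:n.di:g.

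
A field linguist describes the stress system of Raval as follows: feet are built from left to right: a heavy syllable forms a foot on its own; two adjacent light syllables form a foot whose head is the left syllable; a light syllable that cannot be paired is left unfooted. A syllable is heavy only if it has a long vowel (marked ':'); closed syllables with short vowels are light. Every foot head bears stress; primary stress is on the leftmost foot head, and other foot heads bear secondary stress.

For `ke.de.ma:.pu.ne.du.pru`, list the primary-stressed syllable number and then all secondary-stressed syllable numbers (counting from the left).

primary 1, secondary 3, 4, 6

Weights: 1 ke L, 2 de L, 3 ma: H, 4 pu L, 5 ne L, 6 du L, 7 pru L.
Parse left to right (heavy = foot alone; LL = one foot; stranded L unfooted): (ˈke.de) (ˈma:) (ˈpu.ne) (ˈdu.pru).
Foot heads: 1, 3, 4, 6.
Primary stress on the leftmost head = syllable 1.
Secondary stress on 3, 4, 6: ˈke.de.ˌma:.ˌpu.ne.ˌdu.pru.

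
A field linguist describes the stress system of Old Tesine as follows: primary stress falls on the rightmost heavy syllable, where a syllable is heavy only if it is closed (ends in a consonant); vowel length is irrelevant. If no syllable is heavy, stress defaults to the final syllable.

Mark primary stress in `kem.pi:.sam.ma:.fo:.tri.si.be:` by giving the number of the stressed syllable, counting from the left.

3

Weights: 1 kem H, 2 pi: L, 3 sam H, 4 ma: L, 5 fo: L, 6 tri L, 7 si L, 8 be: L.
Heavy syllables in the domain: 1, 3. The rightmost is syllable 3 (sam).
Primary stress: syllable 3 → kem.pi:.ˈsam.ma:.fo:.tri.si.be:.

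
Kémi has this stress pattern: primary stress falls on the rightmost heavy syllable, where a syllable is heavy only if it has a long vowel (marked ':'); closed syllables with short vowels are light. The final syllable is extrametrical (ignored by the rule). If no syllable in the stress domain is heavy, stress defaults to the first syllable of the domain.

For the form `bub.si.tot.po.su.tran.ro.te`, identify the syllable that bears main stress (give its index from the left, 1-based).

The final syllable (8, te) is extrametrical; the stress domain is syllables 1–7.
Weights: 1 bub L, 2 si L, 3 tot L, 4 po L, 5 su L, 6 tran L, 7 ro L.
No heavy syllable in the domain; default to the first syllable of the domain = syllable 1.
Primary stress: syllable 1 → ˈbub.si.tot.po.su.tran.ro.te.

1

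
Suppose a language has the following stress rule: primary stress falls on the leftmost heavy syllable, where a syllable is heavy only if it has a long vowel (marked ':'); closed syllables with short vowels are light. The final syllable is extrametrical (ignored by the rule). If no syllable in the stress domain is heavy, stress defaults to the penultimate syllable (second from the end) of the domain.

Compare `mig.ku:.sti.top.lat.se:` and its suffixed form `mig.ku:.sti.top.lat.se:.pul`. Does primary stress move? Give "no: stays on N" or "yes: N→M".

no: stays on 2

Base `mig.ku:.sti.top.lat.se:` (6 syllables):
  The final syllable (6, se:) is extrametrical; the stress domain is syllables 1–5.
  Weights: 1 mig L, 2 ku: H, 3 sti L, 4 top L, 5 lat L.
  Heavy syllables in the domain: 2. The leftmost is syllable 2 (ku:).
  → primary stress on syllable 2.
Suffixed `mig.ku:.sti.top.lat.se:.pul` (7 syllables):
  The final syllable (7, pul) is extrametrical; the stress domain is syllables 1–6.
  Weights: 1 mig L, 2 ku: H, 3 sti L, 4 top L, 5 lat L, 6 se: H.
  Heavy syllables in the domain: 2, 6. The leftmost is syllable 2 (ku:).
  → primary stress on syllable 2.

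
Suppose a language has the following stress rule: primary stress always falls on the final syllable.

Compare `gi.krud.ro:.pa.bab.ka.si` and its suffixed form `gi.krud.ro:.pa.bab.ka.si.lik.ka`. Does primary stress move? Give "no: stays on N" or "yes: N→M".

yes: 7→9

Base `gi.krud.ro:.pa.bab.ka.si` (7 syllables):
  The word has 7 syllables; the final syllable is syllable 7 (si).
  → primary stress on syllable 7.
Suffixed `gi.krud.ro:.pa.bab.ka.si.lik.ka` (9 syllables):
  The word has 9 syllables; the final syllable is syllable 9 (ka).
  → primary stress on syllable 9.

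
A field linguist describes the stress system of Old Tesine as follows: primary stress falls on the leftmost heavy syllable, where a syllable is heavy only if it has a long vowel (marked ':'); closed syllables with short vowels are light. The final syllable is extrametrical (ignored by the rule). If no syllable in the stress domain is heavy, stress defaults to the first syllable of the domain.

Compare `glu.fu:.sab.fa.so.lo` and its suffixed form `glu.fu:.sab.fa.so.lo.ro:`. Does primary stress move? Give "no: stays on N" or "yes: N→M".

no: stays on 2

Base `glu.fu:.sab.fa.so.lo` (6 syllables):
  The final syllable (6, lo) is extrametrical; the stress domain is syllables 1–5.
  Weights: 1 glu L, 2 fu: H, 3 sab L, 4 fa L, 5 so L.
  Heavy syllables in the domain: 2. The leftmost is syllable 2 (fu:).
  → primary stress on syllable 2.
Suffixed `glu.fu:.sab.fa.so.lo.ro:` (7 syllables):
  The final syllable (7, ro:) is extrametrical; the stress domain is syllables 1–6.
  Weights: 1 glu L, 2 fu: H, 3 sab L, 4 fa L, 5 so L, 6 lo L.
  Heavy syllables in the domain: 2. The leftmost is syllable 2 (fu:).
  → primary stress on syllable 2.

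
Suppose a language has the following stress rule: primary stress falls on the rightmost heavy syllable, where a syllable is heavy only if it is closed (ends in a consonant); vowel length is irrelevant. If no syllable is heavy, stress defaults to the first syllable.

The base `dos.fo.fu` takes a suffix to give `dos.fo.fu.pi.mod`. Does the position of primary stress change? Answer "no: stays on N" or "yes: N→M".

Base `dos.fo.fu` (3 syllables):
  Weights: 1 dos H, 2 fo L, 3 fu L.
  Heavy syllables in the domain: 1. The rightmost is syllable 1 (dos).
  → primary stress on syllable 1.
Suffixed `dos.fo.fu.pi.mod` (5 syllables):
  Weights: 1 dos H, 2 fo L, 3 fu L, 4 pi L, 5 mod H.
  Heavy syllables in the domain: 1, 5. The rightmost is syllable 5 (mod).
  → primary stress on syllable 5.

yes: 1→5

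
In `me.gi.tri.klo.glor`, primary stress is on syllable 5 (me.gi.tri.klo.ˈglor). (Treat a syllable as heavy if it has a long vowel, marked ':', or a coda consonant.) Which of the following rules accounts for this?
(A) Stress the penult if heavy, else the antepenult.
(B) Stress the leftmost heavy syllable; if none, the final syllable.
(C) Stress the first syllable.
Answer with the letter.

B

Rule A → syllable 3 (observed: 5).
Rule B → syllable 5 ✓.
Rule C → syllable 1 (observed: 5).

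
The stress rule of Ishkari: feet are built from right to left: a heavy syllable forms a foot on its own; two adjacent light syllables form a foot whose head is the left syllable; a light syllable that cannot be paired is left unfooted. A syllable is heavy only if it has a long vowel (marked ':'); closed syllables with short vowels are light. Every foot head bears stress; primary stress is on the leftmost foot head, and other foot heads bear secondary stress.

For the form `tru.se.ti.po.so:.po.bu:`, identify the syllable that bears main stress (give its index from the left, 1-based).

Weights: 1 tru L, 2 se L, 3 ti L, 4 po L, 5 so: H, 6 po L, 7 bu: H.
Parse right to left (heavy = foot alone; LL = one foot; stranded L unfooted): (ˈtru.se) (ˈti.po) (ˈso:) po (ˈbu:).
Foot heads: 1, 3, 5, 7.
Primary stress on the leftmost head = syllable 1.
Primary stress: syllable 1 → ˈtru.se.ti.po.so:.po.bu:.

1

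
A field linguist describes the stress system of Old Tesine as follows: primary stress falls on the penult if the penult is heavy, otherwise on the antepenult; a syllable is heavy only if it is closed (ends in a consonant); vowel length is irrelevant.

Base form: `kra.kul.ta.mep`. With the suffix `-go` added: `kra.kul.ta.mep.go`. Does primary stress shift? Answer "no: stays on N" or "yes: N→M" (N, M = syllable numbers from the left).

yes: 2→4

Base `kra.kul.ta.mep` (4 syllables):
  Weights: 2 kul H, 3 ta L, 4 mep H.
  The penult (syllable 3, ta) is light, so stress falls on the antepenult (syllable 2, kul).
  → primary stress on syllable 2.
Suffixed `kra.kul.ta.mep.go` (5 syllables):
  Weights: 3 ta L, 4 mep H, 5 go L.
  The penult (syllable 4, mep) is heavy, so it takes stress.
  → primary stress on syllable 4.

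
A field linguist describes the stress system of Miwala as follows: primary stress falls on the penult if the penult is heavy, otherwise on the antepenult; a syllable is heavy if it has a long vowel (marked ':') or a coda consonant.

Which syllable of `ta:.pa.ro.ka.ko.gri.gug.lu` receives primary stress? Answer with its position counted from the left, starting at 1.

Weights: 6 gri L, 7 gug H, 8 lu L.
The penult (syllable 7, gug) is heavy, so it takes stress.
Primary stress: syllable 7 → ta:.pa.ro.ka.ko.gri.ˈgug.lu.

7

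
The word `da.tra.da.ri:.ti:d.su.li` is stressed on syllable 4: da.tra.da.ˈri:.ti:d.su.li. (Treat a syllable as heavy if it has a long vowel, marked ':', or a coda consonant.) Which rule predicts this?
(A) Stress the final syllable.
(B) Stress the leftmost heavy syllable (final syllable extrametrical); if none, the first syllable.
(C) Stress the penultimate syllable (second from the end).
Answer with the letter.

B

Rule A → syllable 7 (observed: 4).
Rule B → syllable 4 ✓.
Rule C → syllable 6 (observed: 4).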